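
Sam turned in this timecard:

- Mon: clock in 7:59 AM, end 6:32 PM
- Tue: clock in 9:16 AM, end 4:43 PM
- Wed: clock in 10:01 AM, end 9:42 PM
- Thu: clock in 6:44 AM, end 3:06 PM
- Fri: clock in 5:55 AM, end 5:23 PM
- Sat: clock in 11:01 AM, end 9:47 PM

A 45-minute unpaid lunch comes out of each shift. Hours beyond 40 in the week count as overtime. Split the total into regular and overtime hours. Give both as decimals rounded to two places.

Regular 40.00 hours, overtime 15.78 hours

Mon: 7:59 AM–6:32 PM = 10 h 33 min; less 45 min break → 9 h 48 min
Tue: 9:16 AM–4:43 PM = 7 h 27 min; less 45 min break → 6 h 42 min
Wed: 10:01 AM–9:42 PM = 11 h 41 min; less 45 min break → 10 h 56 min
Thu: 6:44 AM–3:06 PM = 8 h 22 min; less 45 min break → 7 h 37 min
Fri: 5:55 AM–5:23 PM = 11 h 28 min; less 45 min break → 10 h 43 min
Sat: 11:01 AM–9:47 PM = 10 h 46 min; less 45 min break → 10 h 1 min
Total worked: 55 h 47 min = 55.78 h.
Threshold 40 h → overtime 15 h 47 min, regular 40 h 0 min.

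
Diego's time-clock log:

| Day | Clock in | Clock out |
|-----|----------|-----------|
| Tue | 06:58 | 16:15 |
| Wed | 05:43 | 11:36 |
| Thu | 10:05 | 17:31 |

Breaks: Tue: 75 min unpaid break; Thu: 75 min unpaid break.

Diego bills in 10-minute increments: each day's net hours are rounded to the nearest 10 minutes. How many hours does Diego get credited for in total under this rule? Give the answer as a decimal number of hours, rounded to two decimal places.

Tue: 06:58–16:15 = 9 h 17 min − 75 min = 8 h 2 min → rounds to 8 h 0 min
Wed: 05:43–11:36 = 5 h 53 min → rounds to 5 h 50 min
Thu: 10:05–17:31 = 7 h 26 min − 75 min = 6 h 11 min → rounds to 6 h 10 min
Total credited: 20 h 0 min.

20.00 hours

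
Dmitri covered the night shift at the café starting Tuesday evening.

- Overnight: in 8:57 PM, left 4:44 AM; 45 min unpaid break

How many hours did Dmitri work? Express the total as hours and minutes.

7 h 2 min

Overnight: 8:57 PM → midnight = 3 h 3 min; midnight → 4:44 AM = 4 h 44 min; span 7 h 47 min; less 45 min break → 7 h 2 min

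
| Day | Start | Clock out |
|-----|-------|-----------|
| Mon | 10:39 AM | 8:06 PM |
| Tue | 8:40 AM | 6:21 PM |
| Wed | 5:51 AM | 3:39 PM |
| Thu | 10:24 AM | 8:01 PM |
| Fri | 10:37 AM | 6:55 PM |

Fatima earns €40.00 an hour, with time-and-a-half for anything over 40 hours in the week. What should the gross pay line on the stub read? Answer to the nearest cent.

Mon: 10:39 AM–8:06 PM = 9 h 27 min
Tue: 8:40 AM–6:21 PM = 9 h 41 min
Wed: 5:51 AM–3:39 PM = 9 h 48 min
Thu: 10:24 AM–8:01 PM = 9 h 37 min
Fri: 10:37 AM–6:55 PM = 8 h 18 min
Total worked: 46 h 51 min = 2811 min.
Regular 40 h 0 min = 2400 min at €40.00/h; overtime 6 h 51 min = 411 min at €60.00/h.
Pay = (2400 × €40.00 + 411 × €60.00) ÷ 60 = €2011.00.

€2011.00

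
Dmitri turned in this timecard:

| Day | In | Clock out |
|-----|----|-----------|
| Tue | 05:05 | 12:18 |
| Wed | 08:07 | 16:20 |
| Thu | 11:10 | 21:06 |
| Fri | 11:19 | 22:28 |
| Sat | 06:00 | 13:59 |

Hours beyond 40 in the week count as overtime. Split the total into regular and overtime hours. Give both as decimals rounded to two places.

Regular 40.00 hours, overtime 4.50 hours

Tue: 05:05–12:18 = 7 h 13 min
Wed: 08:07–16:20 = 8 h 13 min
Thu: 11:10–21:06 = 9 h 56 min
Fri: 11:19–22:28 = 11 h 9 min
Sat: 06:00–13:59 = 7 h 59 min
Total worked: 44 h 30 min = 44.50 h.
Threshold 40 h → overtime 4 h 30 min, regular 40 h 0 min.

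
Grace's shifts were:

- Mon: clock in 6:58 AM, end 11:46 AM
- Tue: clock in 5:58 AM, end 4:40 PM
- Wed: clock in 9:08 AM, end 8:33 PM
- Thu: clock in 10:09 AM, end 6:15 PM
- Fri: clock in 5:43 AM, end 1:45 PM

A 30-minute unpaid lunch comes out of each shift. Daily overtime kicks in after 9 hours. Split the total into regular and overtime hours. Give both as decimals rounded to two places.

Regular 37.43 hours, overtime 3.12 hours

Mon: 6:58 AM–11:46 AM = 4 h 48 min; less 30 min break → 4 h 18 min
Tue: 5:58 AM–4:40 PM = 10 h 42 min; less 30 min break → 10 h 12 min
Wed: 9:08 AM–8:33 PM = 11 h 25 min; less 30 min break → 10 h 55 min
Thu: 10:09 AM–6:15 PM = 8 h 6 min; less 30 min break → 7 h 36 min
Fri: 5:43 AM–1:45 PM = 8 h 2 min; less 30 min break → 7 h 32 min
Mon reg 4 h 18 min / OT 0 h 0 min; Tue reg 9 h 0 min / OT 1 h 12 min; Wed reg 9 h 0 min / OT 1 h 55 min; Thu reg 7 h 36 min / OT 0 h 0 min; Fri reg 7 h 32 min / OT 0 h 0 min.
Totals: regular 37 h 26 min, overtime 3 h 7 min.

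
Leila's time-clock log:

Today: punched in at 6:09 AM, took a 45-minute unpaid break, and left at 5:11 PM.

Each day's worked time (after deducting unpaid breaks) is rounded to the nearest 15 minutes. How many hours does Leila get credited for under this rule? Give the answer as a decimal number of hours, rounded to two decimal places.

Today: 6:09 AM–5:11 PM = 11 h 2 min − 45 min = 10 h 17 min → rounds to 10 h 15 min

10.25 hours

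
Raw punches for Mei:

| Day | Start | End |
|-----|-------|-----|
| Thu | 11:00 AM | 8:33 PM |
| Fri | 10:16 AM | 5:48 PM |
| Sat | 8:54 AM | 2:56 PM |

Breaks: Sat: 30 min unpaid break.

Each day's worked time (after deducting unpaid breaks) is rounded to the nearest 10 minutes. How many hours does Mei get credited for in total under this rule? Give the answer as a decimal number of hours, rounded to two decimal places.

22.50 hours

Thu: 11:00 AM–8:33 PM = 9 h 33 min → rounds to 9 h 30 min
Fri: 10:16 AM–5:48 PM = 7 h 32 min → rounds to 7 h 30 min
Sat: 8:54 AM–2:56 PM = 6 h 2 min − 30 min = 5 h 32 min → rounds to 5 h 30 min
Total credited: 22 h 30 min.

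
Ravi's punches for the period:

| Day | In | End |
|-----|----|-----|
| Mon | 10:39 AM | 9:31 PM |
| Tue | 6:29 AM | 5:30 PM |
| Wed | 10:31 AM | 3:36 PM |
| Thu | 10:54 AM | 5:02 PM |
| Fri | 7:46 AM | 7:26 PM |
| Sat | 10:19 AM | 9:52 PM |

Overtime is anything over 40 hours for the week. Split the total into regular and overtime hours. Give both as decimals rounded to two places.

Regular 40.00 hours, overtime 16.32 hours

Mon: 10:39 AM–9:31 PM = 10 h 52 min
Tue: 6:29 AM–5:30 PM = 11 h 1 min
Wed: 10:31 AM–3:36 PM = 5 h 5 min
Thu: 10:54 AM–5:02 PM = 6 h 8 min
Fri: 7:46 AM–7:26 PM = 11 h 40 min
Sat: 10:19 AM–9:52 PM = 11 h 33 min
Total worked: 56 h 19 min = 56.32 h.
Threshold 40 h → overtime 16 h 19 min, regular 40 h 0 min.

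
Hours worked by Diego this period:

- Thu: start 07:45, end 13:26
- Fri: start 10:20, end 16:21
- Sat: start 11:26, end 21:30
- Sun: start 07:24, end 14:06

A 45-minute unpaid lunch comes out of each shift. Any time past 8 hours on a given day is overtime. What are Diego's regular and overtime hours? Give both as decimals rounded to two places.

Thu: 07:45–13:26 = 5 h 41 min; less 45 min break → 4 h 56 min
Fri: 10:20–16:21 = 6 h 1 min; less 45 min break → 5 h 16 min
Sat: 11:26–21:30 = 10 h 4 min; less 45 min break → 9 h 19 min
Sun: 07:24–14:06 = 6 h 42 min; less 45 min break → 5 h 57 min
Thu reg 4 h 56 min / OT 0 h 0 min; Fri reg 5 h 16 min / OT 0 h 0 min; Sat reg 8 h 0 min / OT 1 h 19 min; Sun reg 5 h 57 min / OT 0 h 0 min.
Totals: regular 24 h 9 min, overtime 1 h 19 min.

Regular 24.15 hours, overtime 1.32 hours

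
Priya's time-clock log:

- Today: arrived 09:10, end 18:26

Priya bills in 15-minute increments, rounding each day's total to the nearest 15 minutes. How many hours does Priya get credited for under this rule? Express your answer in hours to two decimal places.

Today: 09:10–18:26 = 9 h 16 min → rounds to 9 h 15 min

9.25 hours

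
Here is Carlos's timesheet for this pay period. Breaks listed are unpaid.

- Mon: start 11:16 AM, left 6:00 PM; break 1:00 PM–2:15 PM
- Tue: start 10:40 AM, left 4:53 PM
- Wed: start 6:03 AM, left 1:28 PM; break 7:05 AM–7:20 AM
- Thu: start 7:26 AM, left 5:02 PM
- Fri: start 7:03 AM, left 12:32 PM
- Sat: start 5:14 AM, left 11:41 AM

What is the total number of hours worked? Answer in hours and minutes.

40 h 24 min

Mon: 11:16 AM–6:00 PM = 6 h 44 min; less 75 min break → 5 h 29 min
Tue: 10:40 AM–4:53 PM = 6 h 13 min
Wed: 6:03 AM–1:28 PM = 7 h 25 min; less 15 min break → 7 h 10 min
Thu: 7:26 AM–5:02 PM = 9 h 36 min
Fri: 7:03 AM–12:32 PM = 5 h 29 min
Sat: 5:14 AM–11:41 AM = 6 h 27 min
Total: 5 h 29 min + 6 h 13 min + 7 h 10 min + 9 h 36 min + 5 h 29 min + 6 h 27 min = 40 h 24 min.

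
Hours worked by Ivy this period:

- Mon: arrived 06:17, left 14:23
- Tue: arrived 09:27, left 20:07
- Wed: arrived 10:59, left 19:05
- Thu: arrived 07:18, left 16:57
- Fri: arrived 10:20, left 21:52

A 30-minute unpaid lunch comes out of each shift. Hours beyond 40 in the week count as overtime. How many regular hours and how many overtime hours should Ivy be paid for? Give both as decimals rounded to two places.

Mon: 06:17–14:23 = 8 h 6 min; less 30 min break → 7 h 36 min
Tue: 09:27–20:07 = 10 h 40 min; less 30 min break → 10 h 10 min
Wed: 10:59–19:05 = 8 h 6 min; less 30 min break → 7 h 36 min
Thu: 07:18–16:57 = 9 h 39 min; less 30 min break → 9 h 9 min
Fri: 10:20–21:52 = 11 h 32 min; less 30 min break → 11 h 2 min
Total worked: 45 h 33 min = 45.55 h.
Threshold 40 h → overtime 5 h 33 min, regular 40 h 0 min.

Regular 40.00 hours, overtime 5.55 hours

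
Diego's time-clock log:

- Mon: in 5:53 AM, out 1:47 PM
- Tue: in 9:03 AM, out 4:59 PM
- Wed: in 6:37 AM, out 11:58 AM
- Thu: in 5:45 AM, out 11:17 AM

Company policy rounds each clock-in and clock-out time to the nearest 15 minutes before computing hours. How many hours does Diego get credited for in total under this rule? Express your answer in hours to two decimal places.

Mon: in 5:53 AM→6:00 AM, out 1:47 PM→1:45 PM; 7 h 45 min
Tue: in 9:03 AM→9:00 AM, out 4:59 PM→5:00 PM; 8 h 0 min
Wed: in 6:37 AM→6:30 AM, out 11:58 AM→12:00 PM; 5 h 30 min
Thu: in 5:45 AM→5:45 AM, out 11:17 AM→11:15 AM; 5 h 30 min
Total credited: 26 h 45 min.

26.75 hours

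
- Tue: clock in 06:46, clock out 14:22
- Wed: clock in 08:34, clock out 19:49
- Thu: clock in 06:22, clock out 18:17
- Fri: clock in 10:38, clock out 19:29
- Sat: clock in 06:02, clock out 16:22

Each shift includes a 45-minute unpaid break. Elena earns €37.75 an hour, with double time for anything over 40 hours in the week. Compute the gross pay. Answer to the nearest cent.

Tue: 06:46–14:22 = 7 h 36 min; less 45 min break → 6 h 51 min
Wed: 08:34–19:49 = 11 h 15 min; less 45 min break → 10 h 30 min
Thu: 06:22–18:17 = 11 h 55 min; less 45 min break → 11 h 10 min
Fri: 10:38–19:29 = 8 h 51 min; less 45 min break → 8 h 6 min
Sat: 06:02–16:22 = 10 h 20 min; less 45 min break → 9 h 35 min
Total worked: 46 h 12 min = 2772 min.
Regular 40 h 0 min = 2400 min at €37.75/h; overtime 6 h 12 min = 372 min at €75.50/h.
Pay = (2400 × €37.75 + 372 × €75.50) ÷ 60 = €1978.10.

€1978.10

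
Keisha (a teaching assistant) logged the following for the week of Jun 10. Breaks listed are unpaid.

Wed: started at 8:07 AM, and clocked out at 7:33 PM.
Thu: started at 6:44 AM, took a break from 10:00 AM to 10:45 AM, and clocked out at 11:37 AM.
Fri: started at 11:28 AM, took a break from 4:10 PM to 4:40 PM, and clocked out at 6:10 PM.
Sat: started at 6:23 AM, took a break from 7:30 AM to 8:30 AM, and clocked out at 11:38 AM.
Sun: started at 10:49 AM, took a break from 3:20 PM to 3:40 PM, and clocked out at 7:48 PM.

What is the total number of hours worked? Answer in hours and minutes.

34 h 40 min

Wed: 8:07 AM–7:33 PM = 11 h 26 min
Thu: 6:44 AM–11:37 AM = 4 h 53 min; less 45 min break → 4 h 8 min
Fri: 11:28 AM–6:10 PM = 6 h 42 min; less 30 min break → 6 h 12 min
Sat: 6:23 AM–11:38 AM = 5 h 15 min; less 60 min break → 4 h 15 min
Sun: 10:49 AM–7:48 PM = 8 h 59 min; less 20 min break → 8 h 39 min
Total: 11 h 26 min + 4 h 8 min + 6 h 12 min + 4 h 15 min + 8 h 39 min = 34 h 40 min.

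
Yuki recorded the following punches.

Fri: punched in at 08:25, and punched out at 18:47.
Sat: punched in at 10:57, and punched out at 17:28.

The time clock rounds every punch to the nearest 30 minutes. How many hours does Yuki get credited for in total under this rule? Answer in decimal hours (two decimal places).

17.00 hours

Fri: in 08:25→08:30, out 18:47→19:00; 10 h 30 min
Sat: in 10:57→11:00, out 17:28→17:30; 6 h 30 min
Total credited: 17 h 0 min.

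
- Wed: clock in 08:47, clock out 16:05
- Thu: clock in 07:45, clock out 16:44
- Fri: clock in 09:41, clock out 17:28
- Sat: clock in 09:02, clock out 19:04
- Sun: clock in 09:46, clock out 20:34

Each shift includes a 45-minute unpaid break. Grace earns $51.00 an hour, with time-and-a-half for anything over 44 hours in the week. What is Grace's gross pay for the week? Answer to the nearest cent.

$2098.65

Wed: 08:47–16:05 = 7 h 18 min; less 45 min break → 6 h 33 min
Thu: 07:45–16:44 = 8 h 59 min; less 45 min break → 8 h 14 min
Fri: 09:41–17:28 = 7 h 47 min; less 45 min break → 7 h 2 min
Sat: 09:02–19:04 = 10 h 2 min; less 45 min break → 9 h 17 min
Sun: 09:46–20:34 = 10 h 48 min; less 45 min break → 10 h 3 min
Total worked: 41 h 9 min = 2469 min.
Regular 41 h 9 min = 2469 min at $51.00/h; overtime 0 h 0 min = 0 min at $76.50/h.
Pay = (2469 × $51.00 + 0 × $76.50) ÷ 60 = $2098.65.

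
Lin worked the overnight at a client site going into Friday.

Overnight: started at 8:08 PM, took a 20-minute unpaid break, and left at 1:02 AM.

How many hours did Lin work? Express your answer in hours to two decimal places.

Overnight: 8:08 PM → midnight = 3 h 52 min; midnight → 1:02 AM = 1 h 2 min; span 4 h 54 min; less 20 min break → 4 h 34 min

4.57 hours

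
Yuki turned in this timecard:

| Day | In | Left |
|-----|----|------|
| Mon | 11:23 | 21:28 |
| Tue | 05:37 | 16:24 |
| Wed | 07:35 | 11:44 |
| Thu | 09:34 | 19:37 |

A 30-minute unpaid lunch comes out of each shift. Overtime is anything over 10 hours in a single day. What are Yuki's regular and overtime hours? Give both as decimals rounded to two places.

Mon: 11:23–21:28 = 10 h 5 min; less 30 min break → 9 h 35 min
Tue: 05:37–16:24 = 10 h 47 min; less 30 min break → 10 h 17 min
Wed: 07:35–11:44 = 4 h 9 min; less 30 min break → 3 h 39 min
Thu: 09:34–19:37 = 10 h 3 min; less 30 min break → 9 h 33 min
Mon reg 9 h 35 min / OT 0 h 0 min; Tue reg 10 h 0 min / OT 0 h 17 min; Wed reg 3 h 39 min / OT 0 h 0 min; Thu reg 9 h 33 min / OT 0 h 0 min.
Totals: regular 32 h 47 min, overtime 0 h 17 min.

Regular 32.78 hours, overtime 0.28 hours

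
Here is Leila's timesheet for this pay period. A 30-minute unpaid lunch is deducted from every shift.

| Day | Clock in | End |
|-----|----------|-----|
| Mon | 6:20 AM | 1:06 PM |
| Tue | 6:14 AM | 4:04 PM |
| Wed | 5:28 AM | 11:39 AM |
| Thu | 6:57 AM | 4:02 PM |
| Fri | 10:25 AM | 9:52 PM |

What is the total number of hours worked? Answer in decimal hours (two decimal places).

40.82 hours

Mon: 6:20 AM–1:06 PM = 6 h 46 min; less 30 min break → 6 h 16 min
Tue: 6:14 AM–4:04 PM = 9 h 50 min; less 30 min break → 9 h 20 min
Wed: 5:28 AM–11:39 AM = 6 h 11 min; less 30 min break → 5 h 41 min
Thu: 6:57 AM–4:02 PM = 9 h 5 min; less 30 min break → 8 h 35 min
Fri: 10:25 AM–9:52 PM = 11 h 27 min; less 30 min break → 10 h 57 min
Total: 6 h 16 min + 9 h 20 min + 5 h 41 min + 8 h 35 min + 10 h 57 min = 40 h 49 min.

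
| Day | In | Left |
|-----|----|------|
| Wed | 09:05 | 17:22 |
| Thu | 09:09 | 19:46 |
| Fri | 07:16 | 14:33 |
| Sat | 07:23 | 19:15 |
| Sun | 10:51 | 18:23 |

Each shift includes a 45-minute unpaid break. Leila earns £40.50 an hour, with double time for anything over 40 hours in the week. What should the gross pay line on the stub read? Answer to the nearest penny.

Wed: 09:05–17:22 = 8 h 17 min; less 45 min break → 7 h 32 min
Thu: 09:09–19:46 = 10 h 37 min; less 45 min break → 9 h 52 min
Fri: 07:16–14:33 = 7 h 17 min; less 45 min break → 6 h 32 min
Sat: 07:23–19:15 = 11 h 52 min; less 45 min break → 11 h 7 min
Sun: 10:51–18:23 = 7 h 32 min; less 45 min break → 6 h 47 min
Total worked: 41 h 50 min = 2510 min.
Regular 40 h 0 min = 2400 min at £40.50/h; overtime 1 h 50 min = 110 min at £81.00/h.
Pay = (2400 × £40.50 + 110 × £81.00) ÷ 60 = £1768.50.

£1768.50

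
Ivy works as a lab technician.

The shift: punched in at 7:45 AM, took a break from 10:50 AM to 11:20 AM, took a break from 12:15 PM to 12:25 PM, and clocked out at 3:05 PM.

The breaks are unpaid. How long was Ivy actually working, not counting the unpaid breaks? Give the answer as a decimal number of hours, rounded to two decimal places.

The shift: 7:45 AM–3:05 PM = 7 h 20 min; less 40 min break → 6 h 40 min

6.67 hours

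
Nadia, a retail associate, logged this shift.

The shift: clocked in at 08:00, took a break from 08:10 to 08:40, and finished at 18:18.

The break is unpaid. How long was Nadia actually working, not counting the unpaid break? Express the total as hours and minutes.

9 h 48 min

The shift: 08:00–18:18 = 10 h 18 min; less 30 min break → 9 h 48 min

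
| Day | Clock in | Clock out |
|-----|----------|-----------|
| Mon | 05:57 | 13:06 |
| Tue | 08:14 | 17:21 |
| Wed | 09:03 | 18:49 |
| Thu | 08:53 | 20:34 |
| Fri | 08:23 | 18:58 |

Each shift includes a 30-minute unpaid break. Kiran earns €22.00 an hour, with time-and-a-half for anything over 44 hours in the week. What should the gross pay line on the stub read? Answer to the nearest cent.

Mon: 05:57–13:06 = 7 h 9 min; less 30 min break → 6 h 39 min
Tue: 08:14–17:21 = 9 h 7 min; less 30 min break → 8 h 37 min
Wed: 09:03–18:49 = 9 h 46 min; less 30 min break → 9 h 16 min
Thu: 08:53–20:34 = 11 h 41 min; less 30 min break → 11 h 11 min
Fri: 08:23–18:58 = 10 h 35 min; less 30 min break → 10 h 5 min
Total worked: 45 h 48 min = 2748 min.
Regular 44 h 0 min = 2640 min at €22.00/h; overtime 1 h 48 min = 108 min at €33.00/h.
Pay = (2640 × €22.00 + 108 × €33.00) ÷ 60 = €1027.40.

€1027.40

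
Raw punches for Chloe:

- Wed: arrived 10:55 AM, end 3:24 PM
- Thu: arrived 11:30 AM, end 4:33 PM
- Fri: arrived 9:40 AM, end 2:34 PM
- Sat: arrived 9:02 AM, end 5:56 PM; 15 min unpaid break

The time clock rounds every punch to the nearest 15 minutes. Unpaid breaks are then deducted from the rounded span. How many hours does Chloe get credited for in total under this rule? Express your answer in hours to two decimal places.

Wed: in 10:55 AM→11:00 AM, out 3:24 PM→3:30 PM; 4 h 30 min
Thu: in 11:30 AM→11:30 AM, out 4:33 PM→4:30 PM; 5 h 0 min
Fri: in 9:40 AM→9:45 AM, out 2:34 PM→2:30 PM; 4 h 45 min
Sat: in 9:02 AM→9:00 AM, out 5:56 PM→6:00 PM; 9 h 0 min − 15 min = 8 h 45 min
Total credited: 23 h 0 min.

23.00 hours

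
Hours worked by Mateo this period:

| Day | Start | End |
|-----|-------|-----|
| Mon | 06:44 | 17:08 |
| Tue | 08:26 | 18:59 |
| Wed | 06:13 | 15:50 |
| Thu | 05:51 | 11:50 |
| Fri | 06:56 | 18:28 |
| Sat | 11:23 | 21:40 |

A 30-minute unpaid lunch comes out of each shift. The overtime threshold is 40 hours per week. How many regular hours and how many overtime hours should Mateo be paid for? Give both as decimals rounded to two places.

Mon: 06:44–17:08 = 10 h 24 min; less 30 min break → 9 h 54 min
Tue: 08:26–18:59 = 10 h 33 min; less 30 min break → 10 h 3 min
Wed: 06:13–15:50 = 9 h 37 min; less 30 min break → 9 h 7 min
Thu: 05:51–11:50 = 5 h 59 min; less 30 min break → 5 h 29 min
Fri: 06:56–18:28 = 11 h 32 min; less 30 min break → 11 h 2 min
Sat: 11:23–21:40 = 10 h 17 min; less 30 min break → 9 h 47 min
Total worked: 55 h 22 min = 55.37 h.
Threshold 40 h → overtime 15 h 22 min, regular 40 h 0 min.

Regular 40.00 hours, overtime 15.37 hours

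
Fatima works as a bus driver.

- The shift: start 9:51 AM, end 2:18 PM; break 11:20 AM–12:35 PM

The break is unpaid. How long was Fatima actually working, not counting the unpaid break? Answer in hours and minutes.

3 h 12 min

The shift: 9:51 AM–2:18 PM = 4 h 27 min; less 75 min break → 3 h 12 min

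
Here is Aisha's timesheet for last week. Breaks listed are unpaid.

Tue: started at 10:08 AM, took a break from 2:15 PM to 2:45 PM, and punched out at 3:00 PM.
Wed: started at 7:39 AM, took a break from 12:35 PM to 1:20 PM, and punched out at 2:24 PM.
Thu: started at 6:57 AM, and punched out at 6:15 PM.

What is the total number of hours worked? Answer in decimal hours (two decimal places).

Tue: 10:08 AM–3:00 PM = 4 h 52 min; less 30 min break → 4 h 22 min
Wed: 7:39 AM–2:24 PM = 6 h 45 min; less 45 min break → 6 h 0 min
Thu: 6:57 AM–6:15 PM = 11 h 18 min
Total: 4 h 22 min + 6 h 0 min + 11 h 18 min = 21 h 40 min.

21.67 hours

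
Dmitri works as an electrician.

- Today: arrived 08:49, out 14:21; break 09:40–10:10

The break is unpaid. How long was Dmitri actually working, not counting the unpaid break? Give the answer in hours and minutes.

5 h 2 min

Today: 08:49–14:21 = 5 h 32 min; less 30 min break → 5 h 2 min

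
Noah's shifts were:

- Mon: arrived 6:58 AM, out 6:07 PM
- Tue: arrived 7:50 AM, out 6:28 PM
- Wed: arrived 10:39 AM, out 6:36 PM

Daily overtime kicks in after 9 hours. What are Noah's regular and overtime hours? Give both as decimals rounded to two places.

Mon: 6:58 AM–6:07 PM = 11 h 9 min
Tue: 7:50 AM–6:28 PM = 10 h 38 min
Wed: 10:39 AM–6:36 PM = 7 h 57 min
Mon reg 9 h 0 min / OT 2 h 9 min; Tue reg 9 h 0 min / OT 1 h 38 min; Wed reg 7 h 57 min / OT 0 h 0 min.
Totals: regular 25 h 57 min, overtime 3 h 47 min.

Regular 25.95 hours, overtime 3.78 hours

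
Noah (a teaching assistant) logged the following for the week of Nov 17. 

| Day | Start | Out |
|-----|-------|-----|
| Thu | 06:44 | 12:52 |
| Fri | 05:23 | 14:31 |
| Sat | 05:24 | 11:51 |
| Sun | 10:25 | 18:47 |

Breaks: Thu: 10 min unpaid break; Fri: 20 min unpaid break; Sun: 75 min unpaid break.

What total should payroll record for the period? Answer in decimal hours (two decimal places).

Thu: 06:44–12:52 = 6 h 8 min; less 10 min break → 5 h 58 min
Fri: 05:23–14:31 = 9 h 8 min; less 20 min break → 8 h 48 min
Sat: 05:24–11:51 = 6 h 27 min
Sun: 10:25–18:47 = 8 h 22 min; less 75 min break → 7 h 7 min
Total: 5 h 58 min + 8 h 48 min + 6 h 27 min + 7 h 7 min = 28 h 20 min.

28.33 hours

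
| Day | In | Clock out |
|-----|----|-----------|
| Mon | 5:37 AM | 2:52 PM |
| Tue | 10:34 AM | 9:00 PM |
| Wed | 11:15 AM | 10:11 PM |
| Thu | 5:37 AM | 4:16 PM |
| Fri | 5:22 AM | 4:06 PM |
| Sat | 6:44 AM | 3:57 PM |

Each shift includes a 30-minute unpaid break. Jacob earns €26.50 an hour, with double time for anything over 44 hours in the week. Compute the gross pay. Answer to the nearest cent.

€1919.48

Mon: 5:37 AM–2:52 PM = 9 h 15 min; less 30 min break → 8 h 45 min
Tue: 10:34 AM–9:00 PM = 10 h 26 min; less 30 min break → 9 h 56 min
Wed: 11:15 AM–10:11 PM = 10 h 56 min; less 30 min break → 10 h 26 min
Thu: 5:37 AM–4:16 PM = 10 h 39 min; less 30 min break → 10 h 9 min
Fri: 5:22 AM–4:06 PM = 10 h 44 min; less 30 min break → 10 h 14 min
Sat: 6:44 AM–3:57 PM = 9 h 13 min; less 30 min break → 8 h 43 min
Total worked: 58 h 13 min = 3493 min.
Regular 44 h 0 min = 2640 min at €26.50/h; overtime 14 h 13 min = 853 min at €53.00/h.
Pay = (2640 × €26.50 + 853 × €53.00) ÷ 60 = €1919.48.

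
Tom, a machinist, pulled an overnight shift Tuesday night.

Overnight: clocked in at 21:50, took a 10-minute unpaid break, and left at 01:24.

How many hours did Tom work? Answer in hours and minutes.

3 h 24 min

Overnight: 21:50 → midnight = 2 h 10 min; midnight → 01:24 = 1 h 24 min; span 3 h 34 min; less 10 min break → 3 h 24 min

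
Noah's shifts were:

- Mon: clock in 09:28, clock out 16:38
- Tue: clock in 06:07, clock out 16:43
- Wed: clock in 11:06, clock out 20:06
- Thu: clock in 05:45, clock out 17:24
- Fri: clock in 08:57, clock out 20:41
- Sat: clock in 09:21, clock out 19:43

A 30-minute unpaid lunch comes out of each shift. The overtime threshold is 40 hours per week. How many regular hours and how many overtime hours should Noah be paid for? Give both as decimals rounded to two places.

Regular 40.00 hours, overtime 17.52 hours

Mon: 09:28–16:38 = 7 h 10 min; less 30 min break → 6 h 40 min
Tue: 06:07–16:43 = 10 h 36 min; less 30 min break → 10 h 6 min
Wed: 11:06–20:06 = 9 h 0 min; less 30 min break → 8 h 30 min
Thu: 05:45–17:24 = 11 h 39 min; less 30 min break → 11 h 9 min
Fri: 08:57–20:41 = 11 h 44 min; less 30 min break → 11 h 14 min
Sat: 09:21–19:43 = 10 h 22 min; less 30 min break → 9 h 52 min
Total worked: 57 h 31 min = 57.52 h.
Threshold 40 h → overtime 17 h 31 min, regular 40 h 0 min.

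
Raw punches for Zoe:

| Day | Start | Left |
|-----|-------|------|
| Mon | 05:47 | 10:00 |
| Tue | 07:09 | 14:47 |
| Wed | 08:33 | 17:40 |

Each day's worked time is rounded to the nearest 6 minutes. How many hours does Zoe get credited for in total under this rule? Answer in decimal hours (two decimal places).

Mon: 05:47–10:00 = 4 h 13 min → rounds to 4 h 12 min
Tue: 07:09–14:47 = 7 h 38 min → rounds to 7 h 36 min
Wed: 08:33–17:40 = 9 h 7 min → rounds to 9 h 6 min
Total credited: 20 h 54 min.

20.90 hours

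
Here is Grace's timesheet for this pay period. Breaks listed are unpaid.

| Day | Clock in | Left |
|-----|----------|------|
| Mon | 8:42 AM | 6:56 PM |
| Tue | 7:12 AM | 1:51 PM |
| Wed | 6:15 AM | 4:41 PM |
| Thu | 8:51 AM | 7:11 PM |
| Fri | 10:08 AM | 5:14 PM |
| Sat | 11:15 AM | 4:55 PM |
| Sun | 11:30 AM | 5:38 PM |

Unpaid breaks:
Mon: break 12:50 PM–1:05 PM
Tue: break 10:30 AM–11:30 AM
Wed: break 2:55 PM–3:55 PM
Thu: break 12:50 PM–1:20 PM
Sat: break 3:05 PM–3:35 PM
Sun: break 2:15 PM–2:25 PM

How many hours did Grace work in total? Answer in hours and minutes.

Mon: 8:42 AM–6:56 PM = 10 h 14 min; less 15 min break → 9 h 59 min
Tue: 7:12 AM–1:51 PM = 6 h 39 min; less 60 min break → 5 h 39 min
Wed: 6:15 AM–4:41 PM = 10 h 26 min; less 60 min break → 9 h 26 min
Thu: 8:51 AM–7:11 PM = 10 h 20 min; less 30 min break → 9 h 50 min
Fri: 10:08 AM–5:14 PM = 7 h 6 min
Sat: 11:15 AM–4:55 PM = 5 h 40 min; less 30 min break → 5 h 10 min
Sun: 11:30 AM–5:38 PM = 6 h 8 min; less 10 min break → 5 h 58 min
Total: 9 h 59 min + 5 h 39 min + 9 h 26 min + 9 h 50 min + 7 h 6 min + 5 h 10 min + 5 h 58 min = 53 h 8 min.

53 h 8 min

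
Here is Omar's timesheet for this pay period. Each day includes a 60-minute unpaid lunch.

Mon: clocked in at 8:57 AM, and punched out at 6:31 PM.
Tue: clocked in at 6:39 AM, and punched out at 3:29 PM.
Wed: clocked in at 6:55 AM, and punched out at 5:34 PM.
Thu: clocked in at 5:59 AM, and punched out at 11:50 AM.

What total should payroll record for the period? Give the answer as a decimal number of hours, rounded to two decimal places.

30.90 hours

Mon: 8:57 AM–6:31 PM = 9 h 34 min; less 60 min break → 8 h 34 min
Tue: 6:39 AM–3:29 PM = 8 h 50 min; less 60 min break → 7 h 50 min
Wed: 6:55 AM–5:34 PM = 10 h 39 min; less 60 min break → 9 h 39 min
Thu: 5:59 AM–11:50 AM = 5 h 51 min; less 60 min break → 4 h 51 min
Total: 8 h 34 min + 7 h 50 min + 9 h 39 min + 4 h 51 min = 30 h 54 min.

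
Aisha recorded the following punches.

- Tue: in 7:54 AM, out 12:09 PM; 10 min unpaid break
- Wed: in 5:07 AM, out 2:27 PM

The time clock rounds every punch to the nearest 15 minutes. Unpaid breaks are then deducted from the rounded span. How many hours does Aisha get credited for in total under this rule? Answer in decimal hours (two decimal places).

13.58 hours

Tue: in 7:54 AM→8:00 AM, out 12:09 PM→12:15 PM; 4 h 15 min − 10 min = 4 h 5 min
Wed: in 5:07 AM→5:00 AM, out 2:27 PM→2:30 PM; 9 h 30 min
Total credited: 13 h 35 min.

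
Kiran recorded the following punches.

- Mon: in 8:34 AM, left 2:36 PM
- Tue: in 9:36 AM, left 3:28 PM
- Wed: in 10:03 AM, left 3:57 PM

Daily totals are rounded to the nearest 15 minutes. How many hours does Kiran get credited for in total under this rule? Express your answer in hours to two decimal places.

17.75 hours

Mon: 8:34 AM–2:36 PM = 6 h 2 min → rounds to 6 h 0 min
Tue: 9:36 AM–3:28 PM = 5 h 52 min → rounds to 5 h 45 min
Wed: 10:03 AM–3:57 PM = 5 h 54 min → rounds to 6 h 0 min
Total credited: 17 h 45 min.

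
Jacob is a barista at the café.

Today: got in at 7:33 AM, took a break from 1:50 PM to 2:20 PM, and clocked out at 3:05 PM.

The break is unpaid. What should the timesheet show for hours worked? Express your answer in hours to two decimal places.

Today: 7:33 AM–3:05 PM = 7 h 32 min; less 30 min break → 7 h 2 min

7.03 hours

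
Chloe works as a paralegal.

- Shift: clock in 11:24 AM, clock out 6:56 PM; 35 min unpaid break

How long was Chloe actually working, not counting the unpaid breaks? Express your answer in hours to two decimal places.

6.95 hours

Shift: 11:24 AM–6:56 PM = 7 h 32 min; less 35 min break → 6 h 57 min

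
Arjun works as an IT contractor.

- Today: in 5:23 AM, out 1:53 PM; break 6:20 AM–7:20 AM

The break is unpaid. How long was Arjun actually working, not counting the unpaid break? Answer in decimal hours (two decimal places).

Today: 5:23 AM–1:53 PM = 8 h 30 min; less 60 min break → 7 h 30 min

7.50 hours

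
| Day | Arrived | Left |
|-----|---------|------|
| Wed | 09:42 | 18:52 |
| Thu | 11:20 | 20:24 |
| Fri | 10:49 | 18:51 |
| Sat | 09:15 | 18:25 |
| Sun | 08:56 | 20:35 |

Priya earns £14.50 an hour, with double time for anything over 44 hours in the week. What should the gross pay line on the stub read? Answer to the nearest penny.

£727.42

Wed: 09:42–18:52 = 9 h 10 min
Thu: 11:20–20:24 = 9 h 4 min
Fri: 10:49–18:51 = 8 h 2 min
Sat: 09:15–18:25 = 9 h 10 min
Sun: 08:56–20:35 = 11 h 39 min
Total worked: 47 h 5 min = 2825 min.
Regular 44 h 0 min = 2640 min at £14.50/h; overtime 3 h 5 min = 185 min at £29.00/h.
Pay = (2640 × £14.50 + 185 × £29.00) ÷ 60 = £727.42.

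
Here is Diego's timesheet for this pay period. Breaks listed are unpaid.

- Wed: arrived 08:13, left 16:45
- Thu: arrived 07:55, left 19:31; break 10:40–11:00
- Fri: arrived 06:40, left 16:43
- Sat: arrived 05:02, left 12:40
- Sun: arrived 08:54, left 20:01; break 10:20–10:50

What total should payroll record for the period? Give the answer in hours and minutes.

48 h 6 min

Wed: 08:13–16:45 = 8 h 32 min
Thu: 07:55–19:31 = 11 h 36 min; less 20 min break → 11 h 16 min
Fri: 06:40–16:43 = 10 h 3 min
Sat: 05:02–12:40 = 7 h 38 min
Sun: 08:54–20:01 = 11 h 7 min; less 30 min break → 10 h 37 min
Total: 8 h 32 min + 11 h 16 min + 10 h 3 min + 7 h 38 min + 10 h 37 min = 48 h 6 min.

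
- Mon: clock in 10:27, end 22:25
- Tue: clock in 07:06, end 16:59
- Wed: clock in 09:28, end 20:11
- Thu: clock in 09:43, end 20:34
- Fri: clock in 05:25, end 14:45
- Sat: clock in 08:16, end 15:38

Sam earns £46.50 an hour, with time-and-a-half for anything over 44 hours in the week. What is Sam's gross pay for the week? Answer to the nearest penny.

£3170.14

Mon: 10:27–22:25 = 11 h 58 min
Tue: 07:06–16:59 = 9 h 53 min
Wed: 09:28–20:11 = 10 h 43 min
Thu: 09:43–20:34 = 10 h 51 min
Fri: 05:25–14:45 = 9 h 20 min
Sat: 08:16–15:38 = 7 h 22 min
Total worked: 60 h 7 min = 3607 min.
Regular 44 h 0 min = 2640 min at £46.50/h; overtime 16 h 7 min = 967 min at £69.75/h.
Pay = (2640 × £46.50 + 967 × £69.75) ÷ 60 = £3170.14.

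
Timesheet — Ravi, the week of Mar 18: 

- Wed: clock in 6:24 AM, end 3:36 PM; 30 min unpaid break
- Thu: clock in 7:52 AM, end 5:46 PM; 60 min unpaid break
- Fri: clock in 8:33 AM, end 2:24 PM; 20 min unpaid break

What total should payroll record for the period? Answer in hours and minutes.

23 h 7 min

Wed: 6:24 AM–3:36 PM = 9 h 12 min; less 30 min break → 8 h 42 min
Thu: 7:52 AM–5:46 PM = 9 h 54 min; less 60 min break → 8 h 54 min
Fri: 8:33 AM–2:24 PM = 5 h 51 min; less 20 min break → 5 h 31 min
Total: 8 h 42 min + 8 h 54 min + 5 h 31 min = 23 h 7 min.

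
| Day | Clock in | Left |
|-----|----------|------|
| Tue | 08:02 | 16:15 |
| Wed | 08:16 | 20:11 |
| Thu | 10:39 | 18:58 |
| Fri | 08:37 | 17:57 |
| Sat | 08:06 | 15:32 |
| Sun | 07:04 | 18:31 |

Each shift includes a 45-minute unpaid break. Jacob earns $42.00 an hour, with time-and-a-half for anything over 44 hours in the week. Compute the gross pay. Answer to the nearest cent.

Tue: 08:02–16:15 = 8 h 13 min; less 45 min break → 7 h 28 min
Wed: 08:16–20:11 = 11 h 55 min; less 45 min break → 11 h 10 min
Thu: 10:39–18:58 = 8 h 19 min; less 45 min break → 7 h 34 min
Fri: 08:37–17:57 = 9 h 20 min; less 45 min break → 8 h 35 min
Sat: 08:06–15:32 = 7 h 26 min; less 45 min break → 6 h 41 min
Sun: 07:04–18:31 = 11 h 27 min; less 45 min break → 10 h 42 min
Total worked: 52 h 10 min = 3130 min.
Regular 44 h 0 min = 2640 min at $42.00/h; overtime 8 h 10 min = 490 min at $63.00/h.
Pay = (2640 × $42.00 + 490 × $63.00) ÷ 60 = $2362.50.

$2362.50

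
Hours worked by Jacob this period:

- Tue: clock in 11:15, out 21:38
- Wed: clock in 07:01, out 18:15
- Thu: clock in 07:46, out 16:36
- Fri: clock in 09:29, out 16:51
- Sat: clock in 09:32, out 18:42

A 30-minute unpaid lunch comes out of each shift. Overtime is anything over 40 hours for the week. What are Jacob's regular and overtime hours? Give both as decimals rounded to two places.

Tue: 11:15–21:38 = 10 h 23 min; less 30 min break → 9 h 53 min
Wed: 07:01–18:15 = 11 h 14 min; less 30 min break → 10 h 44 min
Thu: 07:46–16:36 = 8 h 50 min; less 30 min break → 8 h 20 min
Fri: 09:29–16:51 = 7 h 22 min; less 30 min break → 6 h 52 min
Sat: 09:32–18:42 = 9 h 10 min; less 30 min break → 8 h 40 min
Total worked: 44 h 29 min = 44.48 h.
Threshold 40 h → overtime 4 h 29 min, regular 40 h 0 min.

Regular 40.00 hours, overtime 4.48 hours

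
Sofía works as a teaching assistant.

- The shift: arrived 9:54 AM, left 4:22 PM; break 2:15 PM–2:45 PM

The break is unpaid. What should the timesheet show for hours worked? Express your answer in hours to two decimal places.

5.97 hours

The shift: 9:54 AM–4:22 PM = 6 h 28 min; less 30 min break → 5 h 58 min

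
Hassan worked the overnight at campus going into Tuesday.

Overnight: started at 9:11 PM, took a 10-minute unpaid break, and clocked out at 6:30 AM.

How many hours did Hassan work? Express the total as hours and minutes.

Overnight: 9:11 PM → midnight = 2 h 49 min; midnight → 6:30 AM = 6 h 30 min; span 9 h 19 min; less 10 min break → 9 h 9 min

9 h 9 min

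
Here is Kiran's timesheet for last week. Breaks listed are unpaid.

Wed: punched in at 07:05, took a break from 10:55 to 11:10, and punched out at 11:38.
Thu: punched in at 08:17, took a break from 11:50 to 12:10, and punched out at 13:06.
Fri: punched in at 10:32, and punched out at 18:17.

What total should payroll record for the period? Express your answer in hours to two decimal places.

16.53 hours

Wed: 07:05–11:38 = 4 h 33 min; less 15 min break → 4 h 18 min
Thu: 08:17–13:06 = 4 h 49 min; less 20 min break → 4 h 29 min
Fri: 10:32–18:17 = 7 h 45 min
Total: 4 h 18 min + 4 h 29 min + 7 h 45 min = 16 h 32 min.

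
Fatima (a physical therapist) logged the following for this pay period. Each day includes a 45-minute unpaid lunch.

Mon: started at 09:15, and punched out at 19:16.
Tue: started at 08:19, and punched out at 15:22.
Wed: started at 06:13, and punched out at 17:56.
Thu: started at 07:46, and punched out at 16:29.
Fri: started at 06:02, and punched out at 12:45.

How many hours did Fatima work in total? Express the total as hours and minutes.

Mon: 09:15–19:16 = 10 h 1 min; less 45 min break → 9 h 16 min
Tue: 08:19–15:22 = 7 h 3 min; less 45 min break → 6 h 18 min
Wed: 06:13–17:56 = 11 h 43 min; less 45 min break → 10 h 58 min
Thu: 07:46–16:29 = 8 h 43 min; less 45 min break → 7 h 58 min
Fri: 06:02–12:45 = 6 h 43 min; less 45 min break → 5 h 58 min
Total: 9 h 16 min + 6 h 18 min + 10 h 58 min + 7 h 58 min + 5 h 58 min = 40 h 28 min.

40 h 28 min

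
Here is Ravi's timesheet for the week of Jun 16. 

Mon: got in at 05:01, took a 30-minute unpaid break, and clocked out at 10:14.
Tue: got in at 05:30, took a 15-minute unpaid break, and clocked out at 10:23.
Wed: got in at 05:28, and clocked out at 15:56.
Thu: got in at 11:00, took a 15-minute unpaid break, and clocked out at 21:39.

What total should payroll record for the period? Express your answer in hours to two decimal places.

Mon: 05:01–10:14 = 5 h 13 min; less 30 min break → 4 h 43 min
Tue: 05:30–10:23 = 4 h 53 min; less 15 min break → 4 h 38 min
Wed: 05:28–15:56 = 10 h 28 min
Thu: 11:00–21:39 = 10 h 39 min; less 15 min break → 10 h 24 min
Total: 4 h 43 min + 4 h 38 min + 10 h 28 min + 10 h 24 min = 30 h 13 min.

30.22 hours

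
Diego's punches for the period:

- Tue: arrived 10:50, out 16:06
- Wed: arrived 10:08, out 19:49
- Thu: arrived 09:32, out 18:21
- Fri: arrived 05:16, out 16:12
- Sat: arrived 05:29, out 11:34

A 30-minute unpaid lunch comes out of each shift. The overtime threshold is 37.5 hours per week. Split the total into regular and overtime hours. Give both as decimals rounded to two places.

Regular 37.50 hours, overtime 0.78 hours

Tue: 10:50–16:06 = 5 h 16 min; less 30 min break → 4 h 46 min
Wed: 10:08–19:49 = 9 h 41 min; less 30 min break → 9 h 11 min
Thu: 09:32–18:21 = 8 h 49 min; less 30 min break → 8 h 19 min
Fri: 05:16–16:12 = 10 h 56 min; less 30 min break → 10 h 26 min
Sat: 05:29–11:34 = 6 h 5 min; less 30 min break → 5 h 35 min
Total worked: 38 h 17 min = 38.28 h.
Threshold 37.5 h → overtime 0 h 47 min, regular 37 h 30 min.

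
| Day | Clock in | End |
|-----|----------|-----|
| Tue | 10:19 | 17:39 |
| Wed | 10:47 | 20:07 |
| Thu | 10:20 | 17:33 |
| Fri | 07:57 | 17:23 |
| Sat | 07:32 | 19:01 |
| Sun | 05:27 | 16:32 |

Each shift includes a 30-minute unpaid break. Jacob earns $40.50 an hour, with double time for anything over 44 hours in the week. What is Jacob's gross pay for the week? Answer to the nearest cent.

$2501.55

Tue: 10:19–17:39 = 7 h 20 min; less 30 min break → 6 h 50 min
Wed: 10:47–20:07 = 9 h 20 min; less 30 min break → 8 h 50 min
Thu: 10:20–17:33 = 7 h 13 min; less 30 min break → 6 h 43 min
Fri: 07:57–17:23 = 9 h 26 min; less 30 min break → 8 h 56 min
Sat: 07:32–19:01 = 11 h 29 min; less 30 min break → 10 h 59 min
Sun: 05:27–16:32 = 11 h 5 min; less 30 min break → 10 h 35 min
Total worked: 52 h 53 min = 3173 min.
Regular 44 h 0 min = 2640 min at $40.50/h; overtime 8 h 53 min = 533 min at $81.00/h.
Pay = (2640 × $40.50 + 533 × $81.00) ÷ 60 = $2501.55.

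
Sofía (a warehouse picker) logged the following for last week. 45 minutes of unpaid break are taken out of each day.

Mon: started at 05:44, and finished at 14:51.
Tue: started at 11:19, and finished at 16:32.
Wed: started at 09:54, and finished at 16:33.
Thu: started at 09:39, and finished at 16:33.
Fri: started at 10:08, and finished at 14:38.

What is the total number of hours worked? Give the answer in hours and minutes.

Mon: 05:44–14:51 = 9 h 7 min; less 45 min break → 8 h 22 min
Tue: 11:19–16:32 = 5 h 13 min; less 45 min break → 4 h 28 min
Wed: 09:54–16:33 = 6 h 39 min; less 45 min break → 5 h 54 min
Thu: 09:39–16:33 = 6 h 54 min; less 45 min break → 6 h 9 min
Fri: 10:08–14:38 = 4 h 30 min; less 45 min break → 3 h 45 min
Total: 8 h 22 min + 4 h 28 min + 5 h 54 min + 6 h 9 min + 3 h 45 min = 28 h 38 min.

28 h 38 min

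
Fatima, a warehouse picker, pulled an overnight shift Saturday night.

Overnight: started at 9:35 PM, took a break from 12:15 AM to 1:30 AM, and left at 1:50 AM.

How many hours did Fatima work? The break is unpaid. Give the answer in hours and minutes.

Overnight: 9:35 PM → midnight = 2 h 25 min; midnight → 1:50 AM = 1 h 50 min; span 4 h 15 min; less 75 min break → 3 h 0 min

3 h 0 min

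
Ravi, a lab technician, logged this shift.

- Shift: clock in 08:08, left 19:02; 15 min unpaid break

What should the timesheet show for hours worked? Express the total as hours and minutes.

Shift: 08:08–19:02 = 10 h 54 min; less 15 min break → 10 h 39 min

10 h 39 min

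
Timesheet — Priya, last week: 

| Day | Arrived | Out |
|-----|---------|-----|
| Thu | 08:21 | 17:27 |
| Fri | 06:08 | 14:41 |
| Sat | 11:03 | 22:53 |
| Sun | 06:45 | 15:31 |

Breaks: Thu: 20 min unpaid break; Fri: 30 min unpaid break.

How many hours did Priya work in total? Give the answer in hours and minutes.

37 h 25 min

Thu: 08:21–17:27 = 9 h 6 min; less 20 min break → 8 h 46 min
Fri: 06:08–14:41 = 8 h 33 min; less 30 min break → 8 h 3 min
Sat: 11:03–22:53 = 11 h 50 min
Sun: 06:45–15:31 = 8 h 46 min
Total: 8 h 46 min + 8 h 3 min + 11 h 50 min + 8 h 46 min = 37 h 25 min.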